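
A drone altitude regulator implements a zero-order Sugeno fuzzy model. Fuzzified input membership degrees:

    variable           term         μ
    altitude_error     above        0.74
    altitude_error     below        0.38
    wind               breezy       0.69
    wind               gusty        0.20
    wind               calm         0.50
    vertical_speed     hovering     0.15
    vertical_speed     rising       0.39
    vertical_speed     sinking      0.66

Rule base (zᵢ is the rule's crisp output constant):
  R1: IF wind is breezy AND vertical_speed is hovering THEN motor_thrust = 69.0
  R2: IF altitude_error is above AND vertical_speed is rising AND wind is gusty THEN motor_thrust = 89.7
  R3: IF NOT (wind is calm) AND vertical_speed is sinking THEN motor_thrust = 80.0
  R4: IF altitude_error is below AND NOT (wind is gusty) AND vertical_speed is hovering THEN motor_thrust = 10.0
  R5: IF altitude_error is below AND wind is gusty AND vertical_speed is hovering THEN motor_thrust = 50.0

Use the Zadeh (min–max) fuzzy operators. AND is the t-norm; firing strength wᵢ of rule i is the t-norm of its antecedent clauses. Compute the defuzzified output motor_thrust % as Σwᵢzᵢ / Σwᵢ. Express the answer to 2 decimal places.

67.21

R1 (z=69.0): breezy=0.69, hovering=0.15; AND[min(a, b)] → w = 0.15
R2 (z=89.7): above=0.74, rising=0.39, gusty=0.20; AND[min(a, b)] → w = 0.20
R3 (z=80.0): ¬calm=1−0.50=0.50, sinking=0.66; AND[min(a, b)] → w = 0.50
R4 (z=10.0): below=0.38, ¬gusty=1−0.20=0.80, hovering=0.15; AND[min(a, b)] → w = 0.15
R5 (z=50.0): below=0.38, gusty=0.20, hovering=0.15; AND[min(a, b)] → w = 0.15
Weighted average = (0.15·69.0 + 0.20·89.7 + 0.50·80.0 + 0.15·10.0 + 0.15·50.0) / (0.15 + 0.20 + 0.50 + 0.15 + 0.15)
  = 77.2900 / 1.1500 = 67.21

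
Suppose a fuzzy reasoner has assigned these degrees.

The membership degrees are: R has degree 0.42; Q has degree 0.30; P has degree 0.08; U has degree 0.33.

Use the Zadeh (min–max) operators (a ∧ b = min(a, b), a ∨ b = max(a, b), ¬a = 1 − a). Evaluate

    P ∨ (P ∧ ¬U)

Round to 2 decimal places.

0.08

¬U = 1 − 0.33 = 0.67
P ∧ ¬U = min(a, b) on (0.08, 0.67) = 0.08
P ∨ (P ∧ ¬U) = max(a, b) on (0.08, 0.08) = 0.08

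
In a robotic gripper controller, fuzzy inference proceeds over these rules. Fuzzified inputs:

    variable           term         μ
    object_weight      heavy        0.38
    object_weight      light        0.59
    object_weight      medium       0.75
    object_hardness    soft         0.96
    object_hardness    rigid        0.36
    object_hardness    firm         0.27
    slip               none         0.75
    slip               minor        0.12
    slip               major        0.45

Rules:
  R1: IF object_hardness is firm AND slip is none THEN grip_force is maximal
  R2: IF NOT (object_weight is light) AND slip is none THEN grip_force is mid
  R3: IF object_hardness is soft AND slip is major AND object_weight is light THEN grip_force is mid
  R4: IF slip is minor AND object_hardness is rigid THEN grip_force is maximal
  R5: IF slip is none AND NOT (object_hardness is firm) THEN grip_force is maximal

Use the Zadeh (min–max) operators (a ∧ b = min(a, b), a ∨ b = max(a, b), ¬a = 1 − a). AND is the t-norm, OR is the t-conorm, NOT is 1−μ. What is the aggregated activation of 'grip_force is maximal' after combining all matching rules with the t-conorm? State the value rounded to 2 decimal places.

0.73

R1: firm=0.27, none=0.75; AND[min(a, b)] → w = 0.27
R2: ¬light=1−0.59=0.41, none=0.75; AND[min(a, b)] → w = 0.41
R3: soft=0.96, major=0.45, light=0.59; AND[min(a, b)] → w = 0.45
R4: minor=0.12, rigid=0.36; AND[min(a, b)] → w = 0.12
R5: none=0.75, ¬firm=1−0.27=0.73; AND[min(a, b)] → w = 0.73
Rules with consequent 'maximal': {R1, R4, R5} → strengths 0.27, 0.12, 0.73
Aggregate via t-conorm [max(a, b)]: 0.73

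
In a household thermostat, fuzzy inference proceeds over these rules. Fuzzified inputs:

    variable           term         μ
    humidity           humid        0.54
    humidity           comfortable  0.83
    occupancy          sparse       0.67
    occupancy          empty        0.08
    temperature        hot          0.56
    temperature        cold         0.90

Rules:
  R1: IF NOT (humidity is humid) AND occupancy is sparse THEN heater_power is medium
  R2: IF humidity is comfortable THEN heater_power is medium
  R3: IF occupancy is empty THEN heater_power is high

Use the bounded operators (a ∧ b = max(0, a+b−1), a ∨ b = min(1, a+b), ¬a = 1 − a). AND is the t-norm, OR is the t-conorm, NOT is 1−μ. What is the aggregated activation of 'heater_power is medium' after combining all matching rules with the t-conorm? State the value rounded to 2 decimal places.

0.96

R1: ¬humid=1−0.54=0.46, sparse=0.67; AND[max(0, a+b−1)] → w = 0.13
R2: comfortable=0.83 → w = 0.83
R3: empty=0.08 → w = 0.08
Rules with consequent 'medium': {R1, R2} → strengths 0.13, 0.83
Aggregate via t-conorm [min(1, a+b)]: 0.96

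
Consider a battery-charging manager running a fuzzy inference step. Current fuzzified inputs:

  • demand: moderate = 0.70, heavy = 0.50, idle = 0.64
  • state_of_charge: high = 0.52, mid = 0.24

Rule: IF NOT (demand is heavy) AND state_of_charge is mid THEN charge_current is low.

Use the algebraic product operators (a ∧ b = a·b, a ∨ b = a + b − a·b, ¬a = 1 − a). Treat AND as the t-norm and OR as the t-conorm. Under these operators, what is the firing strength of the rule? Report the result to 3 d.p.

firing strength: ¬heavy=1−0.50=0.50, mid=0.24; AND[a·b] → w = 0.1200

0.120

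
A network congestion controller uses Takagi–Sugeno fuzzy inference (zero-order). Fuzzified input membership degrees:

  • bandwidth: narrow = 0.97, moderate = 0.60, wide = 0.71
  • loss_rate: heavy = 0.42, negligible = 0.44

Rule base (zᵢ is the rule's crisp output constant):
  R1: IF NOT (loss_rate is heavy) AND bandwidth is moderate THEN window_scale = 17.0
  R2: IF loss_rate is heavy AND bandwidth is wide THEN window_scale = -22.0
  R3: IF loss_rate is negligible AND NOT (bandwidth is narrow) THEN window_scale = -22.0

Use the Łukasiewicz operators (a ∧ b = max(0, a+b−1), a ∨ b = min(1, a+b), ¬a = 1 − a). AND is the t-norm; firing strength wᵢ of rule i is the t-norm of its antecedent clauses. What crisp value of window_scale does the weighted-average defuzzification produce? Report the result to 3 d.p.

0.645

R1 (z=17.0): ¬heavy=1−0.42=0.58, moderate=0.60; AND[max(0, a+b−1)] → w = 0.18
R2 (z=-22.0): heavy=0.42, wide=0.71; AND[max(0, a+b−1)] → w = 0.13
R3 (z=-22.0): negligible=0.44, ¬narrow=1−0.97=0.03; AND[max(0, a+b−1)] → w = 0.00
Weighted average = (0.18·17.0 + 0.13·-22.0 + 0.00·-22.0) / (0.18 + 0.13 + 0.00)
  = 0.2000 / 0.3100 = 0.645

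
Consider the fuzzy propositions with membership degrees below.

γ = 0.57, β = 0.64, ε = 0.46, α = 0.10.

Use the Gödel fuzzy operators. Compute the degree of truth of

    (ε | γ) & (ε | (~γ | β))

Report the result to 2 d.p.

0.57

ε | γ = max(a, b) on (0.46, 0.57) = 0.57
~γ = 1 − 0.57 = 0.43
~γ | β = max(a, b) on (0.43, 0.64) = 0.64
ε | (~γ | β) = max(a, b) on (0.46, 0.64) = 0.64
(ε | γ) & (ε | (~γ | β)) = min(a, b) on (0.57, 0.64) = 0.57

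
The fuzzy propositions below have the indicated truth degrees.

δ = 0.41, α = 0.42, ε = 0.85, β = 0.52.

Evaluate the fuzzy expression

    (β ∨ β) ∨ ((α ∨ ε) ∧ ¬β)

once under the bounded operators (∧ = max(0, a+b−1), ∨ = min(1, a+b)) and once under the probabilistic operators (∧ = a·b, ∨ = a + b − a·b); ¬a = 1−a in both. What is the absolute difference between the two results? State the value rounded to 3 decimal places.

Under bounded:
  β ∨ β = min(1, a+b) on (0.52, 0.52) = 1.00
  α ∨ ε = min(1, a+b) on (0.42, 0.85) = 1.00
  ¬β = 1 − 0.52 = 0.48
  (α ∨ ε) ∧ ¬β = max(0, a+b−1) on (1.00, 0.48) = 0.48
  (β ∨ β) ∨ ((α ∨ ε) ∧ ¬β) = min(1, a+b) on (1.00, 0.48) = 1.00
  → value = 1.0000
Under probabilistic:
  β ∨ β = a + b − a·b on (0.5200, 0.5200) = 0.7696
  α ∨ ε = a + b − a·b on (0.4200, 0.8500) = 0.9130
  ¬β = 1 − 0.5200 = 0.4800
  (α ∨ ε) ∧ ¬β = a·b on (0.9130, 0.4800) = 0.4382
  (β ∨ β) ∨ ((α ∨ ε) ∧ ¬β) = a + b − a·b on (0.7696, 0.4382) = 0.8706
  → value = 0.8706
|1.0000 − 0.8706| = 0.129

0.129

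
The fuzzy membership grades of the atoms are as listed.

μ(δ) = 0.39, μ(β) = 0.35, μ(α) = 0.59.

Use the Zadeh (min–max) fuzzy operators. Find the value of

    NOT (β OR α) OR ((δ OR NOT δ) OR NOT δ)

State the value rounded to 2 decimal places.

0.61

β OR α = max(a, b) on (0.35, 0.59) = 0.59
NOT (β OR α) = 1 − 0.59 = 0.41
NOT δ = 1 − 0.39 = 0.61
δ OR NOT δ = max(a, b) on (0.39, 0.61) = 0.61
NOT δ = 1 − 0.39 = 0.61
(δ OR NOT δ) OR NOT δ = max(a, b) on (0.61, 0.61) = 0.61
NOT (β OR α) OR ((δ OR NOT δ) OR NOT δ) = max(a, b) on (0.41, 0.61) = 0.61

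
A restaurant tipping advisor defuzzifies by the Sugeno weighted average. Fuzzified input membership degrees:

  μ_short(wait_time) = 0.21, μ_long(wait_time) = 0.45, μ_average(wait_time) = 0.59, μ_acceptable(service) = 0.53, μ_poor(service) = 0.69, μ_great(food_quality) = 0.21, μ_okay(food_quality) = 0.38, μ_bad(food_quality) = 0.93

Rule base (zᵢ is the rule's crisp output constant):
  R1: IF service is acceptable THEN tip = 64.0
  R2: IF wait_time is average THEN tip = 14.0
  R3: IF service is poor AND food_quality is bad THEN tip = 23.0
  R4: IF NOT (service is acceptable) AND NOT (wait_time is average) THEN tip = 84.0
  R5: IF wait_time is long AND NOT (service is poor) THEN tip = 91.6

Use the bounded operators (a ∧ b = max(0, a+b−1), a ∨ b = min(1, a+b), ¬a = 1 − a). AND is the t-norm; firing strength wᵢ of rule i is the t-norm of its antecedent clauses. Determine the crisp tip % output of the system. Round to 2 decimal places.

32.44

R1 (z=64.0): acceptable=0.53 → w = 0.53
R2 (z=14.0): average=0.59 → w = 0.59
R3 (z=23.0): poor=0.69, bad=0.93; AND[max(0, a+b−1)] → w = 0.62
R4 (z=84.0): ¬acceptable=1−0.53=0.47, ¬average=1−0.59=0.41; AND[max(0, a+b−1)] → w = 0.00
R5 (z=91.6): long=0.45, ¬poor=1−0.69=0.31; AND[max(0, a+b−1)] → w = 0.00
Weighted average = (0.53·64.0 + 0.59·14.0 + 0.62·23.0 + 0.00·84.0 + 0.00·91.6) / (0.53 + 0.59 + 0.62 + 0.00 + 0.00)
  = 56.4400 / 1.7400 = 32.44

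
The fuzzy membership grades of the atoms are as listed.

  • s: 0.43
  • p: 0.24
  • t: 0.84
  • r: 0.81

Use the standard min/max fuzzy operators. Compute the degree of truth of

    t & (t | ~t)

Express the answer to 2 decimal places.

~t = 1 − 0.84 = 0.16
t | ~t = max(a, b) on (0.84, 0.16) = 0.84
t & (t | ~t) = min(a, b) on (0.84, 0.84) = 0.84

0.84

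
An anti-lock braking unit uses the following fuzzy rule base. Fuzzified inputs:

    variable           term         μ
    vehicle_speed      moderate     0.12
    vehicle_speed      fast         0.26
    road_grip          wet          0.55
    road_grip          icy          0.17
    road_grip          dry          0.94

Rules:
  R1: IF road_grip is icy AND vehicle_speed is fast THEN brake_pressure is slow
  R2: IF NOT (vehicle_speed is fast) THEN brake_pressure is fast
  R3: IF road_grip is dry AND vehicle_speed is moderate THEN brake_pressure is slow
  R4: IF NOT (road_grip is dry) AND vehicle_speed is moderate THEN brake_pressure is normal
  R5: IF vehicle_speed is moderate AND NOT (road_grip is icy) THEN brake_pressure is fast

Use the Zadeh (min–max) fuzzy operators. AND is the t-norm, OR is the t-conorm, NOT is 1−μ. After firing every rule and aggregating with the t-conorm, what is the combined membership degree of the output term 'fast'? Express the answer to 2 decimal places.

0.74

R1: icy=0.17, fast=0.26; AND[min(a, b)] → w = 0.17
R2: ¬fast=1−0.26=0.74 → w = 0.74
R3: dry=0.94, moderate=0.12; AND[min(a, b)] → w = 0.12
R4: ¬dry=1−0.94=0.06, moderate=0.12; AND[min(a, b)] → w = 0.06
R5: moderate=0.12, ¬icy=1−0.17=0.83; AND[min(a, b)] → w = 0.12
Rules with consequent 'fast': {R2, R5} → strengths 0.74, 0.12
Aggregate via t-conorm [max(a, b)]: 0.74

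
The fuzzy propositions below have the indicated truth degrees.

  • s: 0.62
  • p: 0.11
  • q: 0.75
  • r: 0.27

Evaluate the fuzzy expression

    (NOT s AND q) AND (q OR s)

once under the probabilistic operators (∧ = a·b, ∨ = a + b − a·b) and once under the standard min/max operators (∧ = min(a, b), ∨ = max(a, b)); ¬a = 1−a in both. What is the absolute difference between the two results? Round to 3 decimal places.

0.122

Under probabilistic:
  NOT s = 1 − 0.6200 = 0.3800
  NOT s AND q = a·b on (0.3800, 0.7500) = 0.2850
  q OR s = a + b − a·b on (0.7500, 0.6200) = 0.9050
  (NOT s AND q) AND (q OR s) = a·b on (0.2850, 0.9050) = 0.2579
  → value = 0.2579
Under standard min/max:
  NOT s = 1 − 0.62 = 0.38
  NOT s AND q = min(a, b) on (0.38, 0.75) = 0.38
  q OR s = max(a, b) on (0.75, 0.62) = 0.75
  (NOT s AND q) AND (q OR s) = min(a, b) on (0.38, 0.75) = 0.38
  → value = 0.3800
|0.2579 − 0.3800| = 0.122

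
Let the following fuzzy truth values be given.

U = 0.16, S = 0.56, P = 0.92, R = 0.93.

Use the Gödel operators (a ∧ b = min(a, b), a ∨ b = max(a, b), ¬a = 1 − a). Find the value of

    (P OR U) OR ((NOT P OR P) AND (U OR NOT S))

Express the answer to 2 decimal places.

0.92

P OR U = max(a, b) on (0.92, 0.16) = 0.92
NOT P = 1 − 0.92 = 0.08
NOT P OR P = max(a, b) on (0.08, 0.92) = 0.92
NOT S = 1 − 0.56 = 0.44
U OR NOT S = max(a, b) on (0.16, 0.44) = 0.44
(NOT P OR P) AND (U OR NOT S) = min(a, b) on (0.92, 0.44) = 0.44
(P OR U) OR ((NOT P OR P) AND (U OR NOT S)) = max(a, b) on (0.92, 0.44) = 0.92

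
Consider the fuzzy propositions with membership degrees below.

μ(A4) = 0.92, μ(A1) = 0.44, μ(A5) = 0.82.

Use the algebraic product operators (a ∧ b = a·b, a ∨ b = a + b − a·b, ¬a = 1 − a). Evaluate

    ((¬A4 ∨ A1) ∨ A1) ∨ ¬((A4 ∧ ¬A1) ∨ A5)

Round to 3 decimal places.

¬A4 = 1 − 0.9200 = 0.0800
¬A4 ∨ A1 = a + b − a·b on (0.0800, 0.4400) = 0.4848
(¬A4 ∨ A1) ∨ A1 = a + b − a·b on (0.4848, 0.4400) = 0.7115
¬A1 = 1 − 0.4400 = 0.5600
A4 ∧ ¬A1 = a·b on (0.9200, 0.5600) = 0.5152
(A4 ∧ ¬A1) ∨ A5 = a + b − a·b on (0.5152, 0.8200) = 0.9127
¬((A4 ∧ ¬A1) ∨ A5) = 1 − 0.9127 = 0.0873
((¬A4 ∨ A1) ∨ A1) ∨ ¬((A4 ∧ ¬A1) ∨ A5) = a + b − a·b on (0.7115, 0.0873) = 0.7367

0.737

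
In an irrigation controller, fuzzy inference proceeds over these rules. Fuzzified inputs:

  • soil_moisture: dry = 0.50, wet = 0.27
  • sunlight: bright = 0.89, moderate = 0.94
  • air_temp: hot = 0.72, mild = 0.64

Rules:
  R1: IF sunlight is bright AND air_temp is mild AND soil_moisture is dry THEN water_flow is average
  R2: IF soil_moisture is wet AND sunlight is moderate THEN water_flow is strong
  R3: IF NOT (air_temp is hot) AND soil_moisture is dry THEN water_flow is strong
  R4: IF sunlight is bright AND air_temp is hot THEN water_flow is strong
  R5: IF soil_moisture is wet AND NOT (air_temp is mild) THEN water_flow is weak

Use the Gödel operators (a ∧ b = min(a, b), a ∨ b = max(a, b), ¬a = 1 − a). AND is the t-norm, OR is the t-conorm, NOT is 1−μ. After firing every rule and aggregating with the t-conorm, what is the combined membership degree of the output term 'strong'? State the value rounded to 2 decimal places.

R1: bright=0.89, mild=0.64, dry=0.50; AND[min(a, b)] → w = 0.50
R2: wet=0.27, moderate=0.94; AND[min(a, b)] → w = 0.27
R3: ¬hot=1−0.72=0.28, dry=0.50; AND[min(a, b)] → w = 0.28
R4: bright=0.89, hot=0.72; AND[min(a, b)] → w = 0.72
R5: wet=0.27, ¬mild=1−0.64=0.36; AND[min(a, b)] → w = 0.27
Rules with consequent 'strong': {R2, R3, R4} → strengths 0.27, 0.28, 0.72
Aggregate via t-conorm [max(a, b)]: 0.72

0.72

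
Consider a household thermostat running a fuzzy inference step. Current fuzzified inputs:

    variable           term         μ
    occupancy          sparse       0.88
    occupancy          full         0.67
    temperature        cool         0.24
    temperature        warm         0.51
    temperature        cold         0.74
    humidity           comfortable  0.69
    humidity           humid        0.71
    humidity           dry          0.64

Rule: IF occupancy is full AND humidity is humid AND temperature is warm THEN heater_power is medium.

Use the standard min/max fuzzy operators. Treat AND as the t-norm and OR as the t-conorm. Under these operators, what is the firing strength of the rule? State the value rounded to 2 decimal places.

0.51

firing strength: full=0.67, humid=0.71, warm=0.51; AND[min(a, b)] → w = 0.51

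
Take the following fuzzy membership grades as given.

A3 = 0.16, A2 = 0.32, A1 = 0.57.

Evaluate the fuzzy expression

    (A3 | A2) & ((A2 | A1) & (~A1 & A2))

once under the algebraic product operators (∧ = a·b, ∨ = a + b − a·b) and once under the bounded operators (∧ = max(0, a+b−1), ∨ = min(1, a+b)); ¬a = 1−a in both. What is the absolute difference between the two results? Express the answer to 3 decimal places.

Under algebraic product:
  A3 | A2 = a + b − a·b on (0.1600, 0.3200) = 0.4288
  A2 | A1 = a + b − a·b on (0.3200, 0.5700) = 0.7076
  ~A1 = 1 − 0.5700 = 0.4300
  ~A1 & A2 = a·b on (0.4300, 0.3200) = 0.1376
  (A2 | A1) & (~A1 & A2) = a·b on (0.7076, 0.1376) = 0.0974
  (A3 | A2) & ((A2 | A1) & (~A1 & A2)) = a·b on (0.4288, 0.0974) = 0.0418
  → value = 0.0418
Under bounded:
  A3 | A2 = min(1, a+b) on (0.16, 0.32) = 0.48
  A2 | A1 = min(1, a+b) on (0.32, 0.57) = 0.89
  ~A1 = 1 − 0.57 = 0.43
  ~A1 & A2 = max(0, a+b−1) on (0.43, 0.32) = 0.00
  (A2 | A1) & (~A1 & A2) = max(0, a+b−1) on (0.89, 0.00) = 0.00
  (A3 | A2) & ((A2 | A1) & (~A1 & A2)) = max(0, a+b−1) on (0.48, 0.00) = 0.00
  → value = 0.0000
|0.0418 − 0.0000| = 0.042

0.042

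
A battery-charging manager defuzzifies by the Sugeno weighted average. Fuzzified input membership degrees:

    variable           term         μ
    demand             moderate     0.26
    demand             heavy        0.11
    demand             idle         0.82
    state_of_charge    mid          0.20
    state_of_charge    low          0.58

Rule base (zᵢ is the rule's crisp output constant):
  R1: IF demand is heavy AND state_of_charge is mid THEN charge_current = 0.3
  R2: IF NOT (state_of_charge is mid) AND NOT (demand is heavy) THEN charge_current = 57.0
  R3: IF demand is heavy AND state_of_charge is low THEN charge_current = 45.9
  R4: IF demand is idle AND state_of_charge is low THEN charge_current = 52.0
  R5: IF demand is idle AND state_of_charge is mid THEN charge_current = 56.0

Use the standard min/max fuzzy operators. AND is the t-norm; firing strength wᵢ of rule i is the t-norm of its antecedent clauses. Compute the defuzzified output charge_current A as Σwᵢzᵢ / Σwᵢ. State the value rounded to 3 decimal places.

R1 (z=0.3): heavy=0.11, mid=0.20; AND[min(a, b)] → w = 0.11
R2 (z=57.0): ¬mid=1−0.20=0.80, ¬heavy=1−0.11=0.89; AND[min(a, b)] → w = 0.80
R3 (z=45.9): heavy=0.11, low=0.58; AND[min(a, b)] → w = 0.11
R4 (z=52.0): idle=0.82, low=0.58; AND[min(a, b)] → w = 0.58
R5 (z=56.0): idle=0.82, mid=0.20; AND[min(a, b)] → w = 0.20
Weighted average = (0.11·0.3 + 0.80·57.0 + 0.11·45.9 + 0.58·52.0 + 0.20·56.0) / (0.11 + 0.80 + 0.11 + 0.58 + 0.20)
  = 92.0420 / 1.8000 = 51.134

51.134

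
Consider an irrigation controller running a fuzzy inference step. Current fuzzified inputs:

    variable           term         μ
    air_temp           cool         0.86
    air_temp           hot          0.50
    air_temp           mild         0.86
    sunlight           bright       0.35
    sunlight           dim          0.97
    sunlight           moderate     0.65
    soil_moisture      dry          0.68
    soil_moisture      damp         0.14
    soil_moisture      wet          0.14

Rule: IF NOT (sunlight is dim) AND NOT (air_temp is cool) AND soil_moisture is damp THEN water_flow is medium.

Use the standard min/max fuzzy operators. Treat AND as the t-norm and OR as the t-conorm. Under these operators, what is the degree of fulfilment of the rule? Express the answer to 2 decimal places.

0.03

firing strength: ¬dim=1−0.97=0.03, ¬cool=1−0.86=0.14, damp=0.14; AND[min(a, b)] → w = 0.03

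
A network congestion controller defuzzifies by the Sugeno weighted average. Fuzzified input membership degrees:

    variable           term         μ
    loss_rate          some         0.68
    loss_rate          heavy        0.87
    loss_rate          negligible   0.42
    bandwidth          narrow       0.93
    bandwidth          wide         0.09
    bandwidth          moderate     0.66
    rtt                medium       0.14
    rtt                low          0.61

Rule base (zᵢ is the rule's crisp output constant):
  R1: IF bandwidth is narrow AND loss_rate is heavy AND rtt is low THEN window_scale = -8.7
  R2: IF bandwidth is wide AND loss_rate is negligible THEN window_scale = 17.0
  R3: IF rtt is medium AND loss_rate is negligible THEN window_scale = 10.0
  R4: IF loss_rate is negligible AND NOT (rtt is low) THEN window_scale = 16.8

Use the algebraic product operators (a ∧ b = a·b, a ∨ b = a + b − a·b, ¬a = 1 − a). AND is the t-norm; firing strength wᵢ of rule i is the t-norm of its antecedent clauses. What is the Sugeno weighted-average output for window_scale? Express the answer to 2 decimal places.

R1 (z=-8.7): narrow=0.93, heavy=0.87, low=0.61; AND[a·b] → w = 0.4936
R2 (z=17.0): wide=0.09, negligible=0.42; AND[a·b] → w = 0.0378
R3 (z=10.0): medium=0.14, negligible=0.42; AND[a·b] → w = 0.0588
R4 (z=16.8): negligible=0.42, ¬low=1−0.61=0.39; AND[a·b] → w = 0.1638
Weighted average = (0.4936·-8.7 + 0.0378·17.0 + 0.0588·10.0 + 0.1638·16.8) / (0.4936 + 0.0378 + 0.0588 + 0.1638)
  = -0.3115 / 0.7540 = -0.41

-0.41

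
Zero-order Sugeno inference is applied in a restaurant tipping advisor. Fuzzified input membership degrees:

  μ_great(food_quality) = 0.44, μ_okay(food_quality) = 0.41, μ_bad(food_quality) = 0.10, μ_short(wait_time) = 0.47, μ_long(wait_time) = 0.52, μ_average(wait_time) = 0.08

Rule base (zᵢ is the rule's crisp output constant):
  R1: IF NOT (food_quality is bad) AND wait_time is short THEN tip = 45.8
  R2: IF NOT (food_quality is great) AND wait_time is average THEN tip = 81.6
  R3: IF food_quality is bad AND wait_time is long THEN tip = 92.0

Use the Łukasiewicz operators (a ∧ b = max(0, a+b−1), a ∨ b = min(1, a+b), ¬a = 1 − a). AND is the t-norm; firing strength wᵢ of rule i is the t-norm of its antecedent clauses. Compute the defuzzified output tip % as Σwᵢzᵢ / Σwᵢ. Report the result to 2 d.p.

R1 (z=45.8): ¬bad=1−0.10=0.90, short=0.47; AND[max(0, a+b−1)] → w = 0.37
R2 (z=81.6): ¬great=1−0.44=0.56, average=0.08; AND[max(0, a+b−1)] → w = 0.00
R3 (z=92.0): bad=0.10, long=0.52; AND[max(0, a+b−1)] → w = 0.00
Weighted average = (0.37·45.8 + 0.00·81.6 + 0.00·92.0) / (0.37 + 0.00 + 0.00)
  = 16.9460 / 0.3700 = 45.80

45.80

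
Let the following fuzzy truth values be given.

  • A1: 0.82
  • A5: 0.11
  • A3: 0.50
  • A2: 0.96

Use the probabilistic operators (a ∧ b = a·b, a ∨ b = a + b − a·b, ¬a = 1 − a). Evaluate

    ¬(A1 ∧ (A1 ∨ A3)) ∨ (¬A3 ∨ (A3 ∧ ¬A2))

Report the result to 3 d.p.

0.634

A1 ∨ A3 = a + b − a·b on (0.8200, 0.5000) = 0.9100
A1 ∧ (A1 ∨ A3) = a·b on (0.8200, 0.9100) = 0.7462
¬(A1 ∧ (A1 ∨ A3)) = 1 − 0.7462 = 0.2538
¬A3 = 1 − 0.5000 = 0.5000
¬A2 = 1 − 0.9600 = 0.0400
A3 ∧ ¬A2 = a·b on (0.5000, 0.0400) = 0.0200
¬A3 ∨ (A3 ∧ ¬A2) = a + b − a·b on (0.5000, 0.0200) = 0.5100
¬(A1 ∧ (A1 ∨ A3)) ∨ (¬A3 ∨ (A3 ∧ ¬A2)) = a + b − a·b on (0.2538, 0.5100) = 0.6344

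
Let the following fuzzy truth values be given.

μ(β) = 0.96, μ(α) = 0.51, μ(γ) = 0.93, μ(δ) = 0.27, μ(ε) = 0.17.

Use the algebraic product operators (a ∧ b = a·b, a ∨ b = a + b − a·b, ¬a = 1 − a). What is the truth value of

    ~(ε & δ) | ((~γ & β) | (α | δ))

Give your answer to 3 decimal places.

0.985

ε & δ = a·b on (0.1700, 0.2700) = 0.0459
~(ε & δ) = 1 − 0.0459 = 0.9541
~γ = 1 − 0.9300 = 0.0700
~γ & β = a·b on (0.0700, 0.9600) = 0.0672
α | δ = a + b − a·b on (0.5100, 0.2700) = 0.6423
(~γ & β) | (α | δ) = a + b − a·b on (0.0672, 0.6423) = 0.6663
~(ε & δ) | ((~γ & β) | (α | δ)) = a + b − a·b on (0.9541, 0.6663) = 0.9847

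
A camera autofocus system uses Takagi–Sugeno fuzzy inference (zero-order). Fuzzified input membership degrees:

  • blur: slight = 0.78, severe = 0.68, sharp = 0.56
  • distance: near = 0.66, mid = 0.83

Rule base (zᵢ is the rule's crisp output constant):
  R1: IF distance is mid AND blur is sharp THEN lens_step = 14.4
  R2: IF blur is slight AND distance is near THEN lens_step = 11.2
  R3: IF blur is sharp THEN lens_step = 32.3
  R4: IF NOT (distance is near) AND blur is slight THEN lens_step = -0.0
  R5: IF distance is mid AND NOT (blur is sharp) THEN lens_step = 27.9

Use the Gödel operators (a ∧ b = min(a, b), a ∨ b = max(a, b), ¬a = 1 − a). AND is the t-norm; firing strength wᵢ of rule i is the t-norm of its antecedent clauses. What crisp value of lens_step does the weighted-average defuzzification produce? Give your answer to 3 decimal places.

17.898

R1 (z=14.4): mid=0.83, sharp=0.56; AND[min(a, b)] → w = 0.56
R2 (z=11.2): slight=0.78, near=0.66; AND[min(a, b)] → w = 0.66
R3 (z=32.3): sharp=0.56 → w = 0.56
R4 (z=-0.0): ¬near=1−0.66=0.34, slight=0.78; AND[min(a, b)] → w = 0.34
R5 (z=27.9): mid=0.83, ¬sharp=1−0.56=0.44; AND[min(a, b)] → w = 0.44
Weighted average = (0.56·14.4 + 0.66·11.2 + 0.56·32.3 + 0.34·-0.0 + 0.44·27.9) / (0.56 + 0.66 + 0.56 + 0.34 + 0.44)
  = 45.8200 / 2.5600 = 17.898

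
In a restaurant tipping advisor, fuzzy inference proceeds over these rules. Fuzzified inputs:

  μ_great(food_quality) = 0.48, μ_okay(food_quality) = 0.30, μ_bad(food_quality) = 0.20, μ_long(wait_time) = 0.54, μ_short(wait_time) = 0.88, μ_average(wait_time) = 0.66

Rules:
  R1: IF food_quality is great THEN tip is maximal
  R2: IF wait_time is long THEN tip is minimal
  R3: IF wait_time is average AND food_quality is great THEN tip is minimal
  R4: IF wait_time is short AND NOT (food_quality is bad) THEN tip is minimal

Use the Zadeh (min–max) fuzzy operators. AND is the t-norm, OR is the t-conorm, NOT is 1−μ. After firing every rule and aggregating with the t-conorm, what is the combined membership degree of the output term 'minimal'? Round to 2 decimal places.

R1: great=0.48 → w = 0.48
R2: long=0.54 → w = 0.54
R3: average=0.66, great=0.48; AND[min(a, b)] → w = 0.48
R4: short=0.88, ¬bad=1−0.20=0.80; AND[min(a, b)] → w = 0.80
Rules with consequent 'minimal': {R2, R3, R4} → strengths 0.54, 0.48, 0.80
Aggregate via t-conorm [max(a, b)]: 0.80

0.80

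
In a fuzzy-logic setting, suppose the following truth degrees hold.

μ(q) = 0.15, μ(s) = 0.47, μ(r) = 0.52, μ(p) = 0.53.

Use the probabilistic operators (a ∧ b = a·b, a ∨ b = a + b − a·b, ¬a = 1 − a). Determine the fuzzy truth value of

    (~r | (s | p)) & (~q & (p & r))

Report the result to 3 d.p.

~r = 1 − 0.5200 = 0.4800
s | p = a + b − a·b on (0.4700, 0.5300) = 0.7509
~r | (s | p) = a + b − a·b on (0.4800, 0.7509) = 0.8705
~q = 1 − 0.1500 = 0.8500
p & r = a·b on (0.5300, 0.5200) = 0.2756
~q & (p & r) = a·b on (0.8500, 0.2756) = 0.2343
(~r | (s | p)) & (~q & (p & r)) = a·b on (0.8705, 0.2343) = 0.2039

0.204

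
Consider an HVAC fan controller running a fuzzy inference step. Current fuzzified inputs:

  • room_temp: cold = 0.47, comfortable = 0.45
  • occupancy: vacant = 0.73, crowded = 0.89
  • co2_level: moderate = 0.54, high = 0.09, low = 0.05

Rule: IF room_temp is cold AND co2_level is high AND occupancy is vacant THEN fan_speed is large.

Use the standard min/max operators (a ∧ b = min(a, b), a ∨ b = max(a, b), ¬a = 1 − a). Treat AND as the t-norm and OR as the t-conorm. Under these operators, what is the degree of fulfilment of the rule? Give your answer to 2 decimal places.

firing strength: cold=0.47, high=0.09, vacant=0.73; AND[min(a, b)] → w = 0.09

0.09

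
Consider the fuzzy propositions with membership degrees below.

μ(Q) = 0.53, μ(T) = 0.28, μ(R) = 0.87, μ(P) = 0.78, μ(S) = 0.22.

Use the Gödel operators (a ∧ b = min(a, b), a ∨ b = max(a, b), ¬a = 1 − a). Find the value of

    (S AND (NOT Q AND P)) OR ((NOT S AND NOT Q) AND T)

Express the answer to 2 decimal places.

0.28

NOT Q = 1 − 0.53 = 0.47
NOT Q AND P = min(a, b) on (0.47, 0.78) = 0.47
S AND (NOT Q AND P) = min(a, b) on (0.22, 0.47) = 0.22
NOT S = 1 − 0.22 = 0.78
NOT Q = 1 − 0.53 = 0.47
NOT S AND NOT Q = min(a, b) on (0.78, 0.47) = 0.47
(NOT S AND NOT Q) AND T = min(a, b) on (0.47, 0.28) = 0.28
(S AND (NOT Q AND P)) OR ((NOT S AND NOT Q) AND T) = max(a, b) on (0.22, 0.28) = 0.28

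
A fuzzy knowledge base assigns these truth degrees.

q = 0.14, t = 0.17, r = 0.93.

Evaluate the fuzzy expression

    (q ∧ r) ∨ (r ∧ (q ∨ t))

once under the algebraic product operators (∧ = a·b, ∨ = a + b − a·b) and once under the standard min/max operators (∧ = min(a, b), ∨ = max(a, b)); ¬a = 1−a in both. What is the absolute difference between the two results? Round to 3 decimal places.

0.192

Under algebraic product:
  q ∧ r = a·b on (0.1400, 0.9300) = 0.1302
  q ∨ t = a + b − a·b on (0.1400, 0.1700) = 0.2862
  r ∧ (q ∨ t) = a·b on (0.9300, 0.2862) = 0.2662
  (q ∧ r) ∨ (r ∧ (q ∨ t)) = a + b − a·b on (0.1302, 0.2662) = 0.3617
  → value = 0.3617
Under standard min/max:
  q ∧ r = min(a, b) on (0.14, 0.93) = 0.14
  q ∨ t = max(a, b) on (0.14, 0.17) = 0.17
  r ∧ (q ∨ t) = min(a, b) on (0.93, 0.17) = 0.17
  (q ∧ r) ∨ (r ∧ (q ∨ t)) = max(a, b) on (0.14, 0.17) = 0.17
  → value = 0.1700
|0.3617 − 0.1700| = 0.192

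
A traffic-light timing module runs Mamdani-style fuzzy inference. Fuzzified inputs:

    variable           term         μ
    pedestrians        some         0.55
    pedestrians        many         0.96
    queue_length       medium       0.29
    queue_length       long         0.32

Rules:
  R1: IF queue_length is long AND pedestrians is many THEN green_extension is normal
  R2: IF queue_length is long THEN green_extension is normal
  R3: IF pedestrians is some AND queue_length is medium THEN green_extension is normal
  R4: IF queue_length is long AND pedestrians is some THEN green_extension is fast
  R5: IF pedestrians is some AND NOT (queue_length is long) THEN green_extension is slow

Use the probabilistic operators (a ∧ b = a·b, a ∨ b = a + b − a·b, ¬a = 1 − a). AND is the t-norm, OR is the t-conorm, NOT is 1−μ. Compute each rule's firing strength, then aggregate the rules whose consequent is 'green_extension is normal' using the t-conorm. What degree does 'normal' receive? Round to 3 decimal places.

0.604

R1: long=0.32, many=0.96; AND[a·b] → w = 0.3072
R2: long=0.32 → w = 0.3200
R3: some=0.55, medium=0.29; AND[a·b] → w = 0.1595
R4: long=0.32, some=0.55; AND[a·b] → w = 0.1760
R5: some=0.55, ¬long=1−0.32=0.68; AND[a·b] → w = 0.3740
Rules with consequent 'normal': {R1, R2, R3} → strengths 0.3072, 0.3200, 0.1595
Aggregate via t-conorm [a + b − a·b]: 0.6040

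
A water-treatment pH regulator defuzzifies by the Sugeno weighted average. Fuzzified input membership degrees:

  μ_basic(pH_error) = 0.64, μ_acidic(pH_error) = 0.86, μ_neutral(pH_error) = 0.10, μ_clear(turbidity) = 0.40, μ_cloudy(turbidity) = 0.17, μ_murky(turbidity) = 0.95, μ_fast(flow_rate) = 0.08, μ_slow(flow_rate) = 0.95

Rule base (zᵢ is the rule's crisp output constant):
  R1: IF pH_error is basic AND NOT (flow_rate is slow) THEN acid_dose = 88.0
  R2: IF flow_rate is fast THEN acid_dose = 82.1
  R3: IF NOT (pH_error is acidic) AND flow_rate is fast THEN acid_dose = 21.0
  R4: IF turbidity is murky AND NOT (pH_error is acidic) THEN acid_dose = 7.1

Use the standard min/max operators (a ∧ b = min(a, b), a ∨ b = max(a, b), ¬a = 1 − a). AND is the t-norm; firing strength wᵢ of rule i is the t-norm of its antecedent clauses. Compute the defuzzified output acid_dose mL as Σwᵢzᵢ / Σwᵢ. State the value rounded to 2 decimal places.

38.98

R1 (z=88.0): basic=0.64, ¬slow=1−0.95=0.05; AND[min(a, b)] → w = 0.05
R2 (z=82.1): fast=0.08 → w = 0.08
R3 (z=21.0): ¬acidic=1−0.86=0.14, fast=0.08; AND[min(a, b)] → w = 0.08
R4 (z=7.1): murky=0.95, ¬acidic=1−0.86=0.14; AND[min(a, b)] → w = 0.14
Weighted average = (0.05·88.0 + 0.08·82.1 + 0.08·21.0 + 0.14·7.1) / (0.05 + 0.08 + 0.08 + 0.14)
  = 13.6420 / 0.3500 = 38.98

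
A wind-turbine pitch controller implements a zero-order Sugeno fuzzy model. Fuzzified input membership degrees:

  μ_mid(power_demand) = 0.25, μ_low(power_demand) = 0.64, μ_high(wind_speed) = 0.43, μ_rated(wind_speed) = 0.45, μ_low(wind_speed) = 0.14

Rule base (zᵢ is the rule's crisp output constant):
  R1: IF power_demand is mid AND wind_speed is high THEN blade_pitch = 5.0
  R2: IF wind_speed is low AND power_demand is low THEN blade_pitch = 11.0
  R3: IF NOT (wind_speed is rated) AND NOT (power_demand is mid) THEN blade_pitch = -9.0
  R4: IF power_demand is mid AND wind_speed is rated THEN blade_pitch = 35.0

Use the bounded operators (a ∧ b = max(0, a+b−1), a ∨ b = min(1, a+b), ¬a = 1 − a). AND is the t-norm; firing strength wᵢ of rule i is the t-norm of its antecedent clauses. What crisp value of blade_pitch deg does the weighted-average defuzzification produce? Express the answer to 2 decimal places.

R1 (z=5.0): mid=0.25, high=0.43; AND[max(0, a+b−1)] → w = 0.00
R2 (z=11.0): low=0.14, low=0.64; AND[max(0, a+b−1)] → w = 0.00
R3 (z=-9.0): ¬rated=1−0.45=0.55, ¬mid=1−0.25=0.75; AND[max(0, a+b−1)] → w = 0.30
R4 (z=35.0): mid=0.25, rated=0.45; AND[max(0, a+b−1)] → w = 0.00
Weighted average = (0.00·5.0 + 0.00·11.0 + 0.30·-9.0 + 0.00·35.0) / (0.00 + 0.00 + 0.30 + 0.00)
  = -2.7000 / 0.3000 = -9.00

-9.00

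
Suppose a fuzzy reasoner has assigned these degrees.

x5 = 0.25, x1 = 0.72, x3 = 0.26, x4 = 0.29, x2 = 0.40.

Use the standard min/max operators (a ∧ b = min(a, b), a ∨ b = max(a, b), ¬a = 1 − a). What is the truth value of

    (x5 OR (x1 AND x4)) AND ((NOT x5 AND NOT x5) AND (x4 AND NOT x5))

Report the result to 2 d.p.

x1 AND x4 = min(a, b) on (0.72, 0.29) = 0.29
x5 OR (x1 AND x4) = max(a, b) on (0.25, 0.29) = 0.29
NOT x5 = 1 − 0.25 = 0.75
NOT x5 = 1 − 0.25 = 0.75
NOT x5 AND NOT x5 = min(a, b) on (0.75, 0.75) = 0.75
NOT x5 = 1 − 0.25 = 0.75
x4 AND NOT x5 = min(a, b) on (0.29, 0.75) = 0.29
(NOT x5 AND NOT x5) AND (x4 AND NOT x5) = min(a, b) on (0.75, 0.29) = 0.29
(x5 OR (x1 AND x4)) AND ((NOT x5 AND NOT x5) AND (x4 AND NOT x5)) = min(a, b) on (0.29, 0.29) = 0.29

0.29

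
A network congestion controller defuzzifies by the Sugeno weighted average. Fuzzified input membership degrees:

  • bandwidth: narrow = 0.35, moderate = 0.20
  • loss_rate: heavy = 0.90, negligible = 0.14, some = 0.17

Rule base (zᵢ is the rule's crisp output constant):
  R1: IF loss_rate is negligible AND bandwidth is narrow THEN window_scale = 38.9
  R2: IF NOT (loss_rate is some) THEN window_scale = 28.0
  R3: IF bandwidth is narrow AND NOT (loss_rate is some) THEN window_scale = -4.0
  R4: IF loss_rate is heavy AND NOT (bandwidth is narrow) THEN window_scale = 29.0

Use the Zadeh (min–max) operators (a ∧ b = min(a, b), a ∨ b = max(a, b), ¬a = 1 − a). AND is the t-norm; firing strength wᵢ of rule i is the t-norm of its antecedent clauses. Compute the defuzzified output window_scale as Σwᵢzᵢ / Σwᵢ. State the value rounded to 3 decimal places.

23.419

R1 (z=38.9): negligible=0.14, narrow=0.35; AND[min(a, b)] → w = 0.14
R2 (z=28.0): ¬some=1−0.17=0.83 → w = 0.83
R3 (z=-4.0): narrow=0.35, ¬some=1−0.17=0.83; AND[min(a, b)] → w = 0.35
R4 (z=29.0): heavy=0.90, ¬narrow=1−0.35=0.65; AND[min(a, b)] → w = 0.65
Weighted average = (0.14·38.9 + 0.83·28.0 + 0.35·-4.0 + 0.65·29.0) / (0.14 + 0.83 + 0.35 + 0.65)
  = 46.1360 / 1.9700 = 23.419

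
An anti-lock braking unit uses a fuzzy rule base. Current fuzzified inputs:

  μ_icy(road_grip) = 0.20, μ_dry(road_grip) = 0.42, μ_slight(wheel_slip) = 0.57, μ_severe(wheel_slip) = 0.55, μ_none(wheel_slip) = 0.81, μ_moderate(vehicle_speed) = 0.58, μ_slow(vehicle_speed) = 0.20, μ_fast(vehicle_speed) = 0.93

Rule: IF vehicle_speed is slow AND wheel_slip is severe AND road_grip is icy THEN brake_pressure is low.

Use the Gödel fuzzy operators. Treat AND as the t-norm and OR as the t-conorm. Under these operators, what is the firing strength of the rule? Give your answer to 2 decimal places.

0.20

firing strength: slow=0.20, severe=0.55, icy=0.20; AND[min(a, b)] → w = 0.20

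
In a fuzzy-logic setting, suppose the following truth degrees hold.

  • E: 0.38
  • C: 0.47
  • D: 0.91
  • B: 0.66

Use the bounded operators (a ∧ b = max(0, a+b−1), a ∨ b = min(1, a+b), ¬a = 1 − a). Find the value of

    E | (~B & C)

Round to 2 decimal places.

~B = 1 − 0.66 = 0.34
~B & C = max(0, a+b−1) on (0.34, 0.47) = 0.00
E | (~B & C) = min(1, a+b) on (0.38, 0.00) = 0.38

0.38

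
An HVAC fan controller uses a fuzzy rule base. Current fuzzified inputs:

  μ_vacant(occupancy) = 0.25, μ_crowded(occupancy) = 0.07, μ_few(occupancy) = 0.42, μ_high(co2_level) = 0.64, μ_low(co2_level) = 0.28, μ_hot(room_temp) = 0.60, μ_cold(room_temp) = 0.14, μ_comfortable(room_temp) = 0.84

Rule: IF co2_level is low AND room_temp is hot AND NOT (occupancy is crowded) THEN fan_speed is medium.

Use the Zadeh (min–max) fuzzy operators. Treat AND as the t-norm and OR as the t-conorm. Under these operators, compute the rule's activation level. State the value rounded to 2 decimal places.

0.28

firing strength: low=0.28, hot=0.60, ¬crowded=1−0.07=0.93; AND[min(a, b)] → w = 0.28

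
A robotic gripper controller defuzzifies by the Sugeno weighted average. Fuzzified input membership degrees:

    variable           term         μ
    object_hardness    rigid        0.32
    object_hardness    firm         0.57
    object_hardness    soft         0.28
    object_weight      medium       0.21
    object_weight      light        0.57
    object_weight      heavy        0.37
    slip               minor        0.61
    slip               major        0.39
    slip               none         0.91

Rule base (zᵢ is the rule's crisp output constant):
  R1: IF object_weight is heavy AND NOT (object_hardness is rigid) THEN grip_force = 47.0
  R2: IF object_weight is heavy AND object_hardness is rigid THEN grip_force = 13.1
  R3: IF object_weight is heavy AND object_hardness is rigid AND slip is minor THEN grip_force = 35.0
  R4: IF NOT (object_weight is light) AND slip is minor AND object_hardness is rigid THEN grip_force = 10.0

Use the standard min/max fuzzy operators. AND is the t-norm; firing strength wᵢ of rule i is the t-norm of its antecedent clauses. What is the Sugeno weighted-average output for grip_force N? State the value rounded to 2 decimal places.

27.05

R1 (z=47.0): heavy=0.37, ¬rigid=1−0.32=0.68; AND[min(a, b)] → w = 0.37
R2 (z=13.1): heavy=0.37, rigid=0.32; AND[min(a, b)] → w = 0.32
R3 (z=35.0): heavy=0.37, rigid=0.32, minor=0.61; AND[min(a, b)] → w = 0.32
R4 (z=10.0): ¬light=1−0.57=0.43, minor=0.61, rigid=0.32; AND[min(a, b)] → w = 0.32
Weighted average = (0.37·47.0 + 0.32·13.1 + 0.32·35.0 + 0.32·10.0) / (0.37 + 0.32 + 0.32 + 0.32)
  = 35.9820 / 1.3300 = 27.05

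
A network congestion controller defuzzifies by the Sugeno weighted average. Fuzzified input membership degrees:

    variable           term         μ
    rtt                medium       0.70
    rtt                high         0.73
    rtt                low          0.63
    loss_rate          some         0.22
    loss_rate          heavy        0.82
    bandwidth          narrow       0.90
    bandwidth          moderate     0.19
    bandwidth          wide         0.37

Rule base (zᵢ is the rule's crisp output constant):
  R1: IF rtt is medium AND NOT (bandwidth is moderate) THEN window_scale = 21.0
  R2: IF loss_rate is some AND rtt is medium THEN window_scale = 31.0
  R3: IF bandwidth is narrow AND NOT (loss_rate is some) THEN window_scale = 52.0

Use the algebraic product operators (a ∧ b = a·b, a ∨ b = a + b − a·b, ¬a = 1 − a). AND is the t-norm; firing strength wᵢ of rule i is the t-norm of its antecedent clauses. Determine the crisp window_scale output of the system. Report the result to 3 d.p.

R1 (z=21.0): medium=0.70, ¬moderate=1−0.19=0.81; AND[a·b] → w = 0.5670
R2 (z=31.0): some=0.22, medium=0.70; AND[a·b] → w = 0.1540
R3 (z=52.0): narrow=0.90, ¬some=1−0.22=0.78; AND[a·b] → w = 0.7020
Weighted average = (0.5670·21.0 + 0.1540·31.0 + 0.7020·52.0) / (0.5670 + 0.1540 + 0.7020)
  = 53.1850 / 1.4230 = 37.375

37.375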